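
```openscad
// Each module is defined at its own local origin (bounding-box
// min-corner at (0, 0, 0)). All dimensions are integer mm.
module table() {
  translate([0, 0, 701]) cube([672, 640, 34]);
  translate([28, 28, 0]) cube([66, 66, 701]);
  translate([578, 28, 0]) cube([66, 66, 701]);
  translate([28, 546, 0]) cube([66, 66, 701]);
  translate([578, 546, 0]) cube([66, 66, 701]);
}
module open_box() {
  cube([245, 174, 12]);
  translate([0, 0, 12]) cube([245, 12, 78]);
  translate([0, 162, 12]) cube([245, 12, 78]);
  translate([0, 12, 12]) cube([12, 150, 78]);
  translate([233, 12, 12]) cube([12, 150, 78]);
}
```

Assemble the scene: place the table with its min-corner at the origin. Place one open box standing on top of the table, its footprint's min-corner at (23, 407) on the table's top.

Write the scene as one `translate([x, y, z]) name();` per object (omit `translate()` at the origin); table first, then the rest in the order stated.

table();
translate([23, 407, 735]) open_box();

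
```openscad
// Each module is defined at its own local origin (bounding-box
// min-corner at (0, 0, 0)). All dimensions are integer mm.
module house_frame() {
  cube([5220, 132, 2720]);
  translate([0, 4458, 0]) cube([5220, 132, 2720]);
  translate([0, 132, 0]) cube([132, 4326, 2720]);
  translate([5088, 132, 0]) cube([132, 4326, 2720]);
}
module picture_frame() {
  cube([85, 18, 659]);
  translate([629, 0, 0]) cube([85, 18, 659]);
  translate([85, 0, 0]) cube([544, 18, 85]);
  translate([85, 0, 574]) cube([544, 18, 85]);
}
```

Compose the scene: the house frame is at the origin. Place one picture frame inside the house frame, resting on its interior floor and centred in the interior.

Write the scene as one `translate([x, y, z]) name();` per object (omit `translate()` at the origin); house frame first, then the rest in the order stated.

house_frame();
translate([2253, 2286, 0]) picture_frame();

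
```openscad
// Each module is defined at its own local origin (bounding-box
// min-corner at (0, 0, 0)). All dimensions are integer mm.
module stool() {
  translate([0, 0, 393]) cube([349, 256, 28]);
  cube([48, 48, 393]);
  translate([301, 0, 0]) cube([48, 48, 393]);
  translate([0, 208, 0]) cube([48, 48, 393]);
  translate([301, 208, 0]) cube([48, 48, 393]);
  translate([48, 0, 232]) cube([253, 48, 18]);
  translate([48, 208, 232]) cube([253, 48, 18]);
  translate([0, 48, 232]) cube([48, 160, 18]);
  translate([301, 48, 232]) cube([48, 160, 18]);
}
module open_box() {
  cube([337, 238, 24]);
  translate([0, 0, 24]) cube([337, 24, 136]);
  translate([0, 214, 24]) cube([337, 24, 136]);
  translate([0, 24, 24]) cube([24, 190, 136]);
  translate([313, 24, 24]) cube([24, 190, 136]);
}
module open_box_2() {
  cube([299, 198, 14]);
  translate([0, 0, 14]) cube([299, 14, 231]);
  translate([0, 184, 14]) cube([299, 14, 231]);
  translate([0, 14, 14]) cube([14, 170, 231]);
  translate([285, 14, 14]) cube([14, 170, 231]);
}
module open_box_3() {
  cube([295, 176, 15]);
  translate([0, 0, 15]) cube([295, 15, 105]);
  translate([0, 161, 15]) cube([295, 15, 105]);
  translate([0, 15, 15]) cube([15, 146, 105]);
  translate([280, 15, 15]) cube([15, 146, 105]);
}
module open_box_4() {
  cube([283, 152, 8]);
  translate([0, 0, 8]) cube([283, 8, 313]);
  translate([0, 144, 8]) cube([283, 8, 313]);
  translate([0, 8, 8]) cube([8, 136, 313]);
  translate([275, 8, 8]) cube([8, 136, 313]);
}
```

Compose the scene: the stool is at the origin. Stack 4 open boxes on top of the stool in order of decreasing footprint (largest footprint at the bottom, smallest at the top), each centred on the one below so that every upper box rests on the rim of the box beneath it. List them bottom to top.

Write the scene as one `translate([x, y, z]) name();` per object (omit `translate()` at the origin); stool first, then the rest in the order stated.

stool();
translate([6, 9, 421]) open_box();
translate([25, 29, 581]) open_box_2();
translate([27, 40, 826]) open_box_3();
translate([33, 52, 946]) open_box_4();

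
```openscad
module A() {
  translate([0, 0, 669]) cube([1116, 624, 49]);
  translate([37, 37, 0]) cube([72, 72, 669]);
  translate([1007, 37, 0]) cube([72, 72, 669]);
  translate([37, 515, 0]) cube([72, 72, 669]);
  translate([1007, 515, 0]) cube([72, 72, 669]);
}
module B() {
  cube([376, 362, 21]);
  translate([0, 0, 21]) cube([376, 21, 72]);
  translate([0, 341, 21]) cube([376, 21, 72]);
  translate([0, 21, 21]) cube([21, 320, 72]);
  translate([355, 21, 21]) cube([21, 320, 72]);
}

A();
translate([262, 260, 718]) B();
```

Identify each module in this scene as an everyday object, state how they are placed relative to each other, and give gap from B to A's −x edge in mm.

A is a table. B is an open box. The open box is on top of the table. The gap from the open box to the table's −x edge is 262 mm.

The open box's min-x is at 262; the table's min-x is 0; gap = 262 mm.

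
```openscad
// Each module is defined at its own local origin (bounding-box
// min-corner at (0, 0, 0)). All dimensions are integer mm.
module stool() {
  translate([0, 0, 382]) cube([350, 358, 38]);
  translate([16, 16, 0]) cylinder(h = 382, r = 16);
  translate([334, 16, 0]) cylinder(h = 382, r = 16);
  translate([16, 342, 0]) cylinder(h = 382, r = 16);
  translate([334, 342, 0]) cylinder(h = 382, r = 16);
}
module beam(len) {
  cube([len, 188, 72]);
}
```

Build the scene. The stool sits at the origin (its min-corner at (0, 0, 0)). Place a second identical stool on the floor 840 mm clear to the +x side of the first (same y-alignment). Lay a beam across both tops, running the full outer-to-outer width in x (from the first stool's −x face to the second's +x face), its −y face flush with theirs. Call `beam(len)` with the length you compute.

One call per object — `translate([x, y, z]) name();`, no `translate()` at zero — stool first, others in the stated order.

stool();
translate([1190, 0, 0]) stool();
translate([0, 0, 420]) beam(1540);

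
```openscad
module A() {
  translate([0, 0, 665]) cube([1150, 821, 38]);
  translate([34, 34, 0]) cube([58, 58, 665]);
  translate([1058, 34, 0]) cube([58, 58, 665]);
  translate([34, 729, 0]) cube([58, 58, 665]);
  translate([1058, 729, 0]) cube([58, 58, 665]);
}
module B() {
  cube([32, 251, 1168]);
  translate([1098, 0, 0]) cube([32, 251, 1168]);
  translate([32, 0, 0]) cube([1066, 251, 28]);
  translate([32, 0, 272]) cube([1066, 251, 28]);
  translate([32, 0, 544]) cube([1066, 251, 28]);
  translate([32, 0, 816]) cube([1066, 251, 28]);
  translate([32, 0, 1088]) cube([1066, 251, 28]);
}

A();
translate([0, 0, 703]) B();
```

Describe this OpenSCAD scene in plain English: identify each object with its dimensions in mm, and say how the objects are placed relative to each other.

A is a table: top 1150 mm (x) × 821 mm (y), 38 mm thick, upper face at z = 703 mm, on four 58×58 mm square legs, each inset 34 mm from the nearest pair of top edges, running from z = 0 to the bottom of the top.

B is a bookshelf 1130 mm wide overall, 251 mm deep and 1168 mm tall. The two sides are 32 mm thick vertical panels. 5 horizontal shelves of 28 mm thickness span between the inner faces of the sides; the lowest shelf sits on the floor and shelves are stacked with a clear vertical gap of 244 mm between each pair.

The bookshelf is on top of the table.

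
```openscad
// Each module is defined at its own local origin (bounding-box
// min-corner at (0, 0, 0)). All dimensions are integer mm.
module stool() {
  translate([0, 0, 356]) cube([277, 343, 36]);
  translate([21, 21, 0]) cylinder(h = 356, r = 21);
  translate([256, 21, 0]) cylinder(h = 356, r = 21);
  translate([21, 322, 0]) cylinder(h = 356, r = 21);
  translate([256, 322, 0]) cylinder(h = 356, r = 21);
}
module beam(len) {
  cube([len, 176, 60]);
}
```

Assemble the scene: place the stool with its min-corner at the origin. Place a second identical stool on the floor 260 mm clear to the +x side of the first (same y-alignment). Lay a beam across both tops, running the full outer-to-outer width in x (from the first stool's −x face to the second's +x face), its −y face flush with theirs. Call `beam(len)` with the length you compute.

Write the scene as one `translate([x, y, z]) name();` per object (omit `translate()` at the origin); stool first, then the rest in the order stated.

stool();
translate([537, 0, 0]) stool();
translate([0, 0, 392]) beam(814);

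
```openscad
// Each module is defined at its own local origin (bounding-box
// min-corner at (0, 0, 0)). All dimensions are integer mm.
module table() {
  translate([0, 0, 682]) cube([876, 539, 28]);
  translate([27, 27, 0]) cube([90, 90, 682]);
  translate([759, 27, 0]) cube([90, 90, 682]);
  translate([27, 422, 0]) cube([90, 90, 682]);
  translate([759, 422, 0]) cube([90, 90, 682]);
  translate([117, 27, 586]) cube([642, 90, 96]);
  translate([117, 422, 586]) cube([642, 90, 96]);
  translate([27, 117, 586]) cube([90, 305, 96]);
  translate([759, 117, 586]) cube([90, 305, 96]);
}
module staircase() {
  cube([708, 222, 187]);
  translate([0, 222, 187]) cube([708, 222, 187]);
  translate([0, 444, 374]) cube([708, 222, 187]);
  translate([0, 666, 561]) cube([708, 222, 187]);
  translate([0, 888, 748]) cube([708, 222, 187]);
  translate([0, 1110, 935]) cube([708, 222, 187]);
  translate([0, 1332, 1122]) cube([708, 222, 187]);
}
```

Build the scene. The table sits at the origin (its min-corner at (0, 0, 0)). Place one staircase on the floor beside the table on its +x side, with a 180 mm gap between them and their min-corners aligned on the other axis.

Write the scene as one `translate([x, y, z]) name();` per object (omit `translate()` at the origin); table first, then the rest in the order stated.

table();
translate([1056, 0, 0]) staircase();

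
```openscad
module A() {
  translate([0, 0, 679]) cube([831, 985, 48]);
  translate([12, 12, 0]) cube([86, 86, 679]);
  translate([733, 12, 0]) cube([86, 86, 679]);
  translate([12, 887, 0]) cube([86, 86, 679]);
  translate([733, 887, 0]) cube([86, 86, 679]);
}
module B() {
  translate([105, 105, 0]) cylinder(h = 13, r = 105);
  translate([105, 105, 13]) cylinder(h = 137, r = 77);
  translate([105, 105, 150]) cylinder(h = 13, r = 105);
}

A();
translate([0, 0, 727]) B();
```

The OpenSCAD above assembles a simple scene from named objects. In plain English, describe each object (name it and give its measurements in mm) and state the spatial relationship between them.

A is a table: top 831 mm (x) × 985 mm (y), 48 mm thick, upper face at z = 727 mm, on four 86×86 mm square legs, each inset 12 mm from the nearest pair of top edges, running from z = 0 to the bottom of the top.

B is a spool: two coaxial disc flanges of radius 105 mm and thickness 13 mm, joined by a core cylinder of radius 77 mm and height 137 mm. The lower flange rests on z = 0 and the three cylinders share a vertical axis.

The spool is on top of the table.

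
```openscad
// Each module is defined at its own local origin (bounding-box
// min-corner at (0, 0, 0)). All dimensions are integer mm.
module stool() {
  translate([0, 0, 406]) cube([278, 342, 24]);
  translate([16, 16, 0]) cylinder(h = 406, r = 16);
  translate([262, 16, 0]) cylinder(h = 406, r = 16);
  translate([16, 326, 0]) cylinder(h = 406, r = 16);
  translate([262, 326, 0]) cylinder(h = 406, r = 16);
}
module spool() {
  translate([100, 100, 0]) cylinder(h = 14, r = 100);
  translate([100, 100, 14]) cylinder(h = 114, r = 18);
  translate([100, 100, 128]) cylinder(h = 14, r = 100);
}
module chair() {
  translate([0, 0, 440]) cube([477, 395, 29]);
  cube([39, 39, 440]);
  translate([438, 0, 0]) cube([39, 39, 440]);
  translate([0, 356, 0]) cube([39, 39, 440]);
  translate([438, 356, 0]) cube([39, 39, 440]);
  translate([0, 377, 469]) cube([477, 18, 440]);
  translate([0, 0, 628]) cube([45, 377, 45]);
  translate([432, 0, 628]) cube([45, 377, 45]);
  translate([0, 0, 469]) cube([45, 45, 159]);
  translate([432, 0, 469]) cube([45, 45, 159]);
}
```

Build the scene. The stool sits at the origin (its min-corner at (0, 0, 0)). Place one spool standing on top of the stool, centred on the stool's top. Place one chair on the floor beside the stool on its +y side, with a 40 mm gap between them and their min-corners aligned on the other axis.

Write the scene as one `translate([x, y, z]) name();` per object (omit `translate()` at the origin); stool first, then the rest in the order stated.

stool();
translate([39, 71, 430]) spool();
translate([0, 382, 0]) chair();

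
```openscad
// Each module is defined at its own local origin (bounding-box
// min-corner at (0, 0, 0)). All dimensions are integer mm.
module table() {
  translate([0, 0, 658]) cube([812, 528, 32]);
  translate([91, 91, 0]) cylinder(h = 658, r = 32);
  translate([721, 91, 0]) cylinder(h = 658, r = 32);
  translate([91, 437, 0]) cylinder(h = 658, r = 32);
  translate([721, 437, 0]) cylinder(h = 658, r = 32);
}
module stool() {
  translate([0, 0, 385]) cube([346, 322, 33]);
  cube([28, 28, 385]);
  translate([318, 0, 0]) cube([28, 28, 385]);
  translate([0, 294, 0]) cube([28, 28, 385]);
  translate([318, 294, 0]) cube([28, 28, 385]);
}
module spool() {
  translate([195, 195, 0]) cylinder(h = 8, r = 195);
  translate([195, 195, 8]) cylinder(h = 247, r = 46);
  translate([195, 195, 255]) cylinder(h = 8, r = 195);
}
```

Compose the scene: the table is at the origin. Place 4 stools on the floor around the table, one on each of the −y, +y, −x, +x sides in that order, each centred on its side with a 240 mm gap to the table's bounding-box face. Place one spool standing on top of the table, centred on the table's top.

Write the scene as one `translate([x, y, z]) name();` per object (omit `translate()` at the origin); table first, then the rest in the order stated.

table();
translate([233, -562, 0]) stool();
translate([233, 768, 0]) stool();
translate([-586, 103, 0]) stool();
translate([1052, 103, 0]) stool();
translate([211, 69, 690]) spool();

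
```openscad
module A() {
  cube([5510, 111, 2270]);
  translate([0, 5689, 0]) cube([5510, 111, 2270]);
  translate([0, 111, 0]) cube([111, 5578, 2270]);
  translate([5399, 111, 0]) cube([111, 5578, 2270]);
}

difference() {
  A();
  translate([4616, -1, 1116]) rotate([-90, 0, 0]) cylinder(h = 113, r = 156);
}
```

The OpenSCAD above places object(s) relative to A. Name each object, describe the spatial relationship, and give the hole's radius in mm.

A is a house frame. The house frame has a circular hole through its front wall. The hole's radius is 156 mm.

The subtracted cylinder has r = 156 mm.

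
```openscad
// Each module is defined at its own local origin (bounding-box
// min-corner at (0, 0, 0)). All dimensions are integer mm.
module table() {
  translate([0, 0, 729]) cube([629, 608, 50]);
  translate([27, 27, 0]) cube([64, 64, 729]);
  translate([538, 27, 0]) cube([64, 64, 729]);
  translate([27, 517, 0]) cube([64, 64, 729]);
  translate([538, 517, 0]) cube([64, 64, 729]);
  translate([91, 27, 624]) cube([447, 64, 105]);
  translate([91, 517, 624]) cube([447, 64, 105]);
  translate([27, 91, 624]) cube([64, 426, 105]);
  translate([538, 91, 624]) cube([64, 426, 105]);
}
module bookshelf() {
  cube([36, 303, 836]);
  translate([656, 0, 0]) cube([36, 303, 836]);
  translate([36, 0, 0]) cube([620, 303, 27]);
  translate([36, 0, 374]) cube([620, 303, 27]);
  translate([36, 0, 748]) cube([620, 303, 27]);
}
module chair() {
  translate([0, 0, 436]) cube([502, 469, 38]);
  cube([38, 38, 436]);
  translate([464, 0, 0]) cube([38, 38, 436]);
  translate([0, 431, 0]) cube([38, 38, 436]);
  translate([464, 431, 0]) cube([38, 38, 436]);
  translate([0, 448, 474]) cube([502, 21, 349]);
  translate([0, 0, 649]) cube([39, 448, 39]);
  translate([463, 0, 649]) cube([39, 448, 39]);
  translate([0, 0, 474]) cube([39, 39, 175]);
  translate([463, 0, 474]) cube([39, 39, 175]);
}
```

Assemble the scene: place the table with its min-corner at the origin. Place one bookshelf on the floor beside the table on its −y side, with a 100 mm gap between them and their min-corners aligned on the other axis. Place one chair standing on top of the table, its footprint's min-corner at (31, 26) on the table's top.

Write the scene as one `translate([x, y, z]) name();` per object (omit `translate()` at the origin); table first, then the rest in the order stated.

table();
translate([0, -403, 0]) bookshelf();
translate([31, 26, 779]) chair();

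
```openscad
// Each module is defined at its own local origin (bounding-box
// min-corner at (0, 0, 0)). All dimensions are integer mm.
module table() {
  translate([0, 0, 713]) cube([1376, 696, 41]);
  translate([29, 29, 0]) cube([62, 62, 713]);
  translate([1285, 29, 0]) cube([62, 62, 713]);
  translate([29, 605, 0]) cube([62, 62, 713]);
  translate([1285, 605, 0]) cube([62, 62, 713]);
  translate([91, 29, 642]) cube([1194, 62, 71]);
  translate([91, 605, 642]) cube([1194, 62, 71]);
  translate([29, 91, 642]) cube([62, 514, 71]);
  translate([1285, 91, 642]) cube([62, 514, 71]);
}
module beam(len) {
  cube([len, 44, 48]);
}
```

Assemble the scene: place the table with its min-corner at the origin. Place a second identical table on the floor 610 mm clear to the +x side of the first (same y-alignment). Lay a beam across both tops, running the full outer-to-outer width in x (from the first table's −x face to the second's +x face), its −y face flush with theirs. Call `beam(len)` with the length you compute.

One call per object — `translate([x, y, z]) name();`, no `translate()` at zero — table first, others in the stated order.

table();
translate([1986, 0, 0]) table();
translate([0, 0, 754]) beam(3362);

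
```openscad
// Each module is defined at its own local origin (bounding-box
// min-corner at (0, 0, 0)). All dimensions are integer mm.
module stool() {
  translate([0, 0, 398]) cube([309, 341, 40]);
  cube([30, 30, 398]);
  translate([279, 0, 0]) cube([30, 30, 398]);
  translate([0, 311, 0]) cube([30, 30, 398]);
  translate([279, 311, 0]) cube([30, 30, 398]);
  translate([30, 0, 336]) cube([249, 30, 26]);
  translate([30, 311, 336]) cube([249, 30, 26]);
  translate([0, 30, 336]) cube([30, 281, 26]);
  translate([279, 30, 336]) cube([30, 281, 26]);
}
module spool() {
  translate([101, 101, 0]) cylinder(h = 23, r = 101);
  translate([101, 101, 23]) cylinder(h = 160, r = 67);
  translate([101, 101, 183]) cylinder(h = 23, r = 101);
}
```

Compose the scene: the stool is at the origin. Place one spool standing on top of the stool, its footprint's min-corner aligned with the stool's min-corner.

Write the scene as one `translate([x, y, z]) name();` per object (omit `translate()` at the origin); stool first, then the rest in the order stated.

stool();
translate([0, 0, 438]) spool();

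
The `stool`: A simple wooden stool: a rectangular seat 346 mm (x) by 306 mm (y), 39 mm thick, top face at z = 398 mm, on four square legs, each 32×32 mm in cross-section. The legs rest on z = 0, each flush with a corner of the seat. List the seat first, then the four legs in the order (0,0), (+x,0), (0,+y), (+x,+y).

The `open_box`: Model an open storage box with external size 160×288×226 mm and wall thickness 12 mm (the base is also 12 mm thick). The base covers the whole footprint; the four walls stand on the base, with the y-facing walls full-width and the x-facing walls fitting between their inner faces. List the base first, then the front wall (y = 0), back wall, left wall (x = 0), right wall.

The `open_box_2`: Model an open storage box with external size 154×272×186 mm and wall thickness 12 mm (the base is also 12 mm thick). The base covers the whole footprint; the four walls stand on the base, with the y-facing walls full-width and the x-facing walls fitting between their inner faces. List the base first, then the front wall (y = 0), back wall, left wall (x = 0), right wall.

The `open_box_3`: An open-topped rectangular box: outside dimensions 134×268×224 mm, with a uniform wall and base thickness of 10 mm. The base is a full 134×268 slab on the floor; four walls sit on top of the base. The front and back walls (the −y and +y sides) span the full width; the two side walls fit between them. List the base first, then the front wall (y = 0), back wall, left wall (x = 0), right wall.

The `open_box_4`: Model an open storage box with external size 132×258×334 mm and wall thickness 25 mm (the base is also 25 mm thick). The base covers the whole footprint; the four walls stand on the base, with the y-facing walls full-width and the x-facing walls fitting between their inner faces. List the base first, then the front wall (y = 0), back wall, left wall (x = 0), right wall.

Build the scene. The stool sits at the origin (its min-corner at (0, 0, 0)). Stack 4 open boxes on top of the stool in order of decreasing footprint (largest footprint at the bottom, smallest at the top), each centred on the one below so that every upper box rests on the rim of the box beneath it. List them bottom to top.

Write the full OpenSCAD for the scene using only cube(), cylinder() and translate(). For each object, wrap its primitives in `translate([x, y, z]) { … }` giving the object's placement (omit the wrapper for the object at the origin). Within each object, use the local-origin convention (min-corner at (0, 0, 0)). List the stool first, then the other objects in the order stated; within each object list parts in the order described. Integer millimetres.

translate([0, 0, 359]) cube([346, 306, 39]);
cube([32, 32, 359]);
translate([314, 0, 0]) cube([32, 32, 359]);
translate([0, 274, 0]) cube([32, 32, 359]);
translate([314, 274, 0]) cube([32, 32, 359]);
translate([93, 9, 398]) {
  cube([160, 288, 12]);
  translate([0, 0, 12]) cube([160, 12, 214]);
  translate([0, 276, 12]) cube([160, 12, 214]);
  translate([0, 12, 12]) cube([12, 264, 214]);
  translate([148, 12, 12]) cube([12, 264, 214]);
}
translate([96, 17, 624]) {
  cube([154, 272, 12]);
  translate([0, 0, 12]) cube([154, 12, 174]);
  translate([0, 260, 12]) cube([154, 12, 174]);
  translate([0, 12, 12]) cube([12, 248, 174]);
  translate([142, 12, 12]) cube([12, 248, 174]);
}
translate([106, 19, 810]) {
  cube([134, 268, 10]);
  translate([0, 0, 10]) cube([134, 10, 214]);
  translate([0, 258, 10]) cube([134, 10, 214]);
  translate([0, 10, 10]) cube([10, 248, 214]);
  translate([124, 10, 10]) cube([10, 248, 214]);
}
translate([107, 24, 1034]) {
  cube([132, 258, 25]);
  translate([0, 0, 25]) cube([132, 25, 309]);
  translate([0, 233, 25]) cube([132, 25, 309]);
  translate([0, 25, 25]) cube([25, 208, 309]);
  translate([107, 25, 25]) cube([25, 208, 309]);
}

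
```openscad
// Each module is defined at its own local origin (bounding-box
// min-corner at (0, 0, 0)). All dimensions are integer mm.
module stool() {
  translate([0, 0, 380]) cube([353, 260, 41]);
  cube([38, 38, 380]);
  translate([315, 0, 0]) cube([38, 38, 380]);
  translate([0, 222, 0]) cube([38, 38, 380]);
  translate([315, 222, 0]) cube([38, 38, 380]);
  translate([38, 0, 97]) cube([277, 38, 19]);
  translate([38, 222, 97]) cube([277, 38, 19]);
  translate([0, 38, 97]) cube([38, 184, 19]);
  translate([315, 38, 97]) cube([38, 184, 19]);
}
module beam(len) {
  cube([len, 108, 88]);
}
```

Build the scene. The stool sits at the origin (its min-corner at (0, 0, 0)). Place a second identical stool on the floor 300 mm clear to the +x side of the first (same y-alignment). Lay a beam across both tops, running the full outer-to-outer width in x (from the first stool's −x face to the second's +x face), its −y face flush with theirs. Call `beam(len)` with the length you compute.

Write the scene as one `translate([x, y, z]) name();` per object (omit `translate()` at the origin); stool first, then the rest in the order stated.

stool();
translate([653, 0, 0]) stool();
translate([0, 0, 421]) beam(1006);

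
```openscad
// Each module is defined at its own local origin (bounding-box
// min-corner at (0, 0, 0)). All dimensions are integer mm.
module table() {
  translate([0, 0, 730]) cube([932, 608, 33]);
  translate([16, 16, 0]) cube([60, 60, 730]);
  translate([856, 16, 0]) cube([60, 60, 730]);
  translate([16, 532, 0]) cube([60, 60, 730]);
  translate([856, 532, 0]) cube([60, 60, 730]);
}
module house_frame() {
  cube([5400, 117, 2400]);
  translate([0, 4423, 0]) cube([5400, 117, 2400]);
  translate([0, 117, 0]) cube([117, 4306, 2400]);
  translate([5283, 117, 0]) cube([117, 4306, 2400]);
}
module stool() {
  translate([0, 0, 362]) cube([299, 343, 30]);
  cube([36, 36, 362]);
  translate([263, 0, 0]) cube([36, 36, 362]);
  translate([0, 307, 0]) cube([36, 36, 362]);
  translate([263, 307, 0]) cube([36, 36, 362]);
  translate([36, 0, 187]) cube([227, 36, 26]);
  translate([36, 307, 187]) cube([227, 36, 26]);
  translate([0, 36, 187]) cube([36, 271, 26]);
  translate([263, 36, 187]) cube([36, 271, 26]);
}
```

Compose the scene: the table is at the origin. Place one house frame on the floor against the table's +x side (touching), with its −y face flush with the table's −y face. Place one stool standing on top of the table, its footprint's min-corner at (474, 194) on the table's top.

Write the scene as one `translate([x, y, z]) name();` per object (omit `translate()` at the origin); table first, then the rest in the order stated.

table();
translate([932, 0, 0]) house_frame();
translate([474, 194, 763]) stool();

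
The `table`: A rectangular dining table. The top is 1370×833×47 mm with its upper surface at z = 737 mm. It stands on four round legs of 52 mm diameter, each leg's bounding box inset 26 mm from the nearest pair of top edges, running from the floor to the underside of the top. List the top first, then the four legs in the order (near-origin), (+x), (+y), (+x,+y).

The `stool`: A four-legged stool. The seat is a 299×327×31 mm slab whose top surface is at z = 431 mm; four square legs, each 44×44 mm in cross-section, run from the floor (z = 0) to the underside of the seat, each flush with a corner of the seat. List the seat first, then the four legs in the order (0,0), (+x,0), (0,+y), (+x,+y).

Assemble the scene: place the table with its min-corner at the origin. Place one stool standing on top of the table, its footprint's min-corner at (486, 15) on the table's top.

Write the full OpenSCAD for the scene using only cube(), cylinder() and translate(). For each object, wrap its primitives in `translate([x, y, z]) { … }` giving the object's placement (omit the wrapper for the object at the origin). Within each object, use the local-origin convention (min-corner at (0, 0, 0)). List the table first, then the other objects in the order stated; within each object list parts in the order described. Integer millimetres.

translate([0, 0, 690]) cube([1370, 833, 47]);
translate([52, 52, 0]) cylinder(h = 690, r = 26);
translate([1318, 52, 0]) cylinder(h = 690, r = 26);
translate([52, 781, 0]) cylinder(h = 690, r = 26);
translate([1318, 781, 0]) cylinder(h = 690, r = 26);
translate([486, 15, 737]) {
  translate([0, 0, 400]) cube([299, 327, 31]);
  cube([44, 44, 400]);
  translate([255, 0, 0]) cube([44, 44, 400]);
  translate([0, 283, 0]) cube([44, 44, 400]);
  translate([255, 283, 0]) cube([44, 44, 400]);
}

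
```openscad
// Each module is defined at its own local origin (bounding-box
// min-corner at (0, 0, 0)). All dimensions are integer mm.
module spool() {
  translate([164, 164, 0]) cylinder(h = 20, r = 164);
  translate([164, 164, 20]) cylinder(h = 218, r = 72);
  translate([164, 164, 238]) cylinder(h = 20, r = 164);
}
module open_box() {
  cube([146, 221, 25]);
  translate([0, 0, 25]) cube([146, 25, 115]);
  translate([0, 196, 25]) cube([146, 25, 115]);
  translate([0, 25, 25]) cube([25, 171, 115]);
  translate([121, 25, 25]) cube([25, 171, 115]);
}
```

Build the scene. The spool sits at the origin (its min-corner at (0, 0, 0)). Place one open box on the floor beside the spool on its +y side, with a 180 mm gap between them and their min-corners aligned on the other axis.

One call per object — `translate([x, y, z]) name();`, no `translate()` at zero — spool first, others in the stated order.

spool();
translate([0, 508, 0]) open_box();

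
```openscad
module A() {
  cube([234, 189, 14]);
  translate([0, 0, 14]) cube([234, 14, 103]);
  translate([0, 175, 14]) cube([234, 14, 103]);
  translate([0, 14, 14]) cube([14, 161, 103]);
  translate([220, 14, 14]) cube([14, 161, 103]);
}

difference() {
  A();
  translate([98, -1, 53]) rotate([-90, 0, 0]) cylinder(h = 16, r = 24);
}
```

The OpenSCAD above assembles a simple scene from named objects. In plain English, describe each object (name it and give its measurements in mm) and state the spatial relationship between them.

A is an open-topped rectangular box: outside dimensions 234×189×117 mm, with a uniform wall and base thickness of 14 mm. The base is a full 234×189 slab on the floor; four walls sit on top of the base. The front and back walls (the −y and +y sides) span the full width; the two side walls fit between them.

The open box has a circular hole of radius 24 mm through its front wall, centred at (x = 98, z = 53).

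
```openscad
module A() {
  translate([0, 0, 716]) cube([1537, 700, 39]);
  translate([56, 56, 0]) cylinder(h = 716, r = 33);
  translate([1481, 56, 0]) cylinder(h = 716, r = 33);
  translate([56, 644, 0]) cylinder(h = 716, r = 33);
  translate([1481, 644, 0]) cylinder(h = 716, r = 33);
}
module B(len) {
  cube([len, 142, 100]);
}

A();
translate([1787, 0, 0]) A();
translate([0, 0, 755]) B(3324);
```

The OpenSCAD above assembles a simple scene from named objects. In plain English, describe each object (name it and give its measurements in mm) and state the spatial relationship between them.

A is a table: top 1537 mm (x) × 700 mm (y), 39 mm thick, upper face at z = 755 mm, on four round legs of 66 mm diameter, each leg's bounding box inset 23 mm from the nearest pair of top edges, running from z = 0 to the bottom of the top.

B is a rectangular beam 3324 mm long (x), 142 mm deep (y), 100 mm thick (z).

The beam spans the tops of two tables placed 250 mm apart, resting at z = 755 mm.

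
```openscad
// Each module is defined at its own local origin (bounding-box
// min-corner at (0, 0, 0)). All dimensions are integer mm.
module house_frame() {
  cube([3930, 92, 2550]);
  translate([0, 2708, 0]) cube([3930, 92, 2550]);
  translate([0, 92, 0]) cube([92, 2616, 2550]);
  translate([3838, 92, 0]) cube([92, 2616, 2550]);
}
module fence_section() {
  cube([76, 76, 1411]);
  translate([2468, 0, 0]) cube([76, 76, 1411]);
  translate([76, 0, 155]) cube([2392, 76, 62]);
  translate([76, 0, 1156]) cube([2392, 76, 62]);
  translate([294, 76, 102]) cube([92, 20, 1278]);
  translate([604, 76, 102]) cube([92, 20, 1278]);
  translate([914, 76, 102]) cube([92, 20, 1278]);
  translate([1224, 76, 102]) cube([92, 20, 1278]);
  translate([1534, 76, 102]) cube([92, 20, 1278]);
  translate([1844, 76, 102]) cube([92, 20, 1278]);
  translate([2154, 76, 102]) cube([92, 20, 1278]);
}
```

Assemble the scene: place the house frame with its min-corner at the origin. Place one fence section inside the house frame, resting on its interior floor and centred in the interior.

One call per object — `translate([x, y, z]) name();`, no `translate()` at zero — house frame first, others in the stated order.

house_frame();
translate([693, 1352, 0]) fence_section();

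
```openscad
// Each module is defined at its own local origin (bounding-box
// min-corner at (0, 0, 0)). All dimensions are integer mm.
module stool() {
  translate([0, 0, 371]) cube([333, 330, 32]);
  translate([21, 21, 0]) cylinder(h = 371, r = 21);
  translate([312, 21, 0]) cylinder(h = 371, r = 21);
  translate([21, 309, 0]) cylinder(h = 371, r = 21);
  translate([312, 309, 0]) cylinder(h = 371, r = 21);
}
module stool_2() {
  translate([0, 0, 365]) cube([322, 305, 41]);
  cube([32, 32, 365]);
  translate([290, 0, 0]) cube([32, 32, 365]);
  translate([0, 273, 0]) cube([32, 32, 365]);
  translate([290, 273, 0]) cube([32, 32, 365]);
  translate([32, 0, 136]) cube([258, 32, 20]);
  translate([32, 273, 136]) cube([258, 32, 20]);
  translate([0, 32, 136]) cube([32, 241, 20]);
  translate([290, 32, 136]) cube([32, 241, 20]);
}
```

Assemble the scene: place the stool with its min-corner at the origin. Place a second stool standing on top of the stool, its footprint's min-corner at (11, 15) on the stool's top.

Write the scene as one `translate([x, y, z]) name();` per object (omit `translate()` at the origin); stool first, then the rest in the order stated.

stool();
translate([11, 15, 403]) stool_2();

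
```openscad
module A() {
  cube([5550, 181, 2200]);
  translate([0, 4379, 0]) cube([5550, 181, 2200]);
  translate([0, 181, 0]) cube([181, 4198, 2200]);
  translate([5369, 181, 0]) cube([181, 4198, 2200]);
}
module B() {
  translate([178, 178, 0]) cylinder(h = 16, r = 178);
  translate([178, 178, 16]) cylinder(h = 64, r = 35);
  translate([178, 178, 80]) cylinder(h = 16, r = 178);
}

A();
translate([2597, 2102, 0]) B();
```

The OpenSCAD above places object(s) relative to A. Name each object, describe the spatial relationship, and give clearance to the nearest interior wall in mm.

A is a house frame. B is a spool. The spool sits inside the house frame, centred. The clearance to the nearest interior wall is 1921 mm.

Clearances: x = 2416, y = 1921; minimum 1921 mm.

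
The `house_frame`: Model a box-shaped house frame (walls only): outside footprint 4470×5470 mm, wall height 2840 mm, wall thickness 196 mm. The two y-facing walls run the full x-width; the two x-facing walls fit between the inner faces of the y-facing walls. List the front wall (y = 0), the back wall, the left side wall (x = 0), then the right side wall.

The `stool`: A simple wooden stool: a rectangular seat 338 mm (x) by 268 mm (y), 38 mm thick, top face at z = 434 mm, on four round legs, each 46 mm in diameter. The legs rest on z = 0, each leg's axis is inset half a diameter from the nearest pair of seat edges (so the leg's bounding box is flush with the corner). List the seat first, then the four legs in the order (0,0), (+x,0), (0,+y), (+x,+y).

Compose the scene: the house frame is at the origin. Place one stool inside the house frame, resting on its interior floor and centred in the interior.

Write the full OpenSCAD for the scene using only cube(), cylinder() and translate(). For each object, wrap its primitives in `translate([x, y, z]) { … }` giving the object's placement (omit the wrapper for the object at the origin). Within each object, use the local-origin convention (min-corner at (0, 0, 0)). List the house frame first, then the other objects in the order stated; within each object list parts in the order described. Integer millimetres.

cube([4470, 196, 2840]);
translate([0, 5274, 0]) cube([4470, 196, 2840]);
translate([0, 196, 0]) cube([196, 5078, 2840]);
translate([4274, 196, 0]) cube([196, 5078, 2840]);
translate([2066, 2601, 0]) {
  translate([0, 0, 396]) cube([338, 268, 38]);
  translate([23, 23, 0]) cylinder(h = 396, r = 23);
  translate([315, 23, 0]) cylinder(h = 396, r = 23);
  translate([23, 245, 0]) cylinder(h = 396, r = 23);
  translate([315, 245, 0]) cylinder(h = 396, r = 23);
}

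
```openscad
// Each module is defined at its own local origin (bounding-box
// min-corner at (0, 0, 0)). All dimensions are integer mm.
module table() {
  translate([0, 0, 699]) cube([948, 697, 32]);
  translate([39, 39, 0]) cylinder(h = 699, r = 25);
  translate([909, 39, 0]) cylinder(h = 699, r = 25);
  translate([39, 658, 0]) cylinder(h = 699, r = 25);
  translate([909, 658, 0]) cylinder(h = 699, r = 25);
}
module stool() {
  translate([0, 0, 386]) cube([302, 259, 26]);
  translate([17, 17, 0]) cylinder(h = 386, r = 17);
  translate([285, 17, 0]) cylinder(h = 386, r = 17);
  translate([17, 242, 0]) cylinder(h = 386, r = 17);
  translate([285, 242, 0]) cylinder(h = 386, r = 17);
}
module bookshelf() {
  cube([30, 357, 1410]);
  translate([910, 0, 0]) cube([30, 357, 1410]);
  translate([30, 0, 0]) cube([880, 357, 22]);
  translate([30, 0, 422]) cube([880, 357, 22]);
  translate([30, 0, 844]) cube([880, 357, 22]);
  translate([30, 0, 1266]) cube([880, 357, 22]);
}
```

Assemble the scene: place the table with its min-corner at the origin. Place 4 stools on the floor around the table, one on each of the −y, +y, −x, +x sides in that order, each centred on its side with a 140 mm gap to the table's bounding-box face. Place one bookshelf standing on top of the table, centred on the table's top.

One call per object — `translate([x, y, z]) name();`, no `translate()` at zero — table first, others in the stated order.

table();
translate([323, -399, 0]) stool();
translate([323, 837, 0]) stool();
translate([-442, 219, 0]) stool();
translate([1088, 219, 0]) stool();
translate([4, 170, 731]) bookshelf();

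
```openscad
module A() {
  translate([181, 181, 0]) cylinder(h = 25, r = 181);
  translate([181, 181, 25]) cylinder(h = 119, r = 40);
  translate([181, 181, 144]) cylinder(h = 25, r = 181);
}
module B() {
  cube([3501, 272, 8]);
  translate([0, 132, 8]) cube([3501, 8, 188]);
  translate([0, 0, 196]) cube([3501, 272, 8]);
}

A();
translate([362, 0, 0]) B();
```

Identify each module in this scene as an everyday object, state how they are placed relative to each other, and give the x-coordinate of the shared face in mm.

A is a spool. B is an I-beam. The I-beam is against the spool's +x side, with their −y faces flush. The x-coordinate of the shared face is 362 mm.

The spool's +x face and the I-beam's −x face are both at x = 362 mm.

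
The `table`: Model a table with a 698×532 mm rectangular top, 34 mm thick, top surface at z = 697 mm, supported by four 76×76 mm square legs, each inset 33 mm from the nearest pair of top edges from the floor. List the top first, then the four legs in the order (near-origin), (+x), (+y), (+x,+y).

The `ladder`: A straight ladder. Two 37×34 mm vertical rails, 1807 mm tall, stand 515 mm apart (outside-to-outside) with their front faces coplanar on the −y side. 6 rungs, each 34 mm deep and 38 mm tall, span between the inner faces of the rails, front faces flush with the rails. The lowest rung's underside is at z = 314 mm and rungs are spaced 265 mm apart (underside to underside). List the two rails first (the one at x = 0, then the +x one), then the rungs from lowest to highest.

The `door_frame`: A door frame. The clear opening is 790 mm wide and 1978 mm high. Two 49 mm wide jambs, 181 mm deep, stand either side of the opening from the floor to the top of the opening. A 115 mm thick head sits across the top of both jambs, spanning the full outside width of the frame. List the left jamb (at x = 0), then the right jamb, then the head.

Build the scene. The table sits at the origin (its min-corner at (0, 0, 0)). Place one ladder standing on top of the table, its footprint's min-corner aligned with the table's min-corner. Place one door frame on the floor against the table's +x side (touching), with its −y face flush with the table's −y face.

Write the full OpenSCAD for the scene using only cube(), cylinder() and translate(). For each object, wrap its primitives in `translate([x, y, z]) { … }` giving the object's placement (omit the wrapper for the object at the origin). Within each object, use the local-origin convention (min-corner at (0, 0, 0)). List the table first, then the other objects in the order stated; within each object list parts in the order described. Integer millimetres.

translate([0, 0, 663]) cube([698, 532, 34]);
translate([33, 33, 0]) cube([76, 76, 663]);
translate([589, 33, 0]) cube([76, 76, 663]);
translate([33, 423, 0]) cube([76, 76, 663]);
translate([589, 423, 0]) cube([76, 76, 663]);
translate([0, 0, 697]) {
  cube([37, 34, 1807]);
  translate([478, 0, 0]) cube([37, 34, 1807]);
  translate([37, 0, 314]) cube([441, 34, 38]);
  translate([37, 0, 579]) cube([441, 34, 38]);
  translate([37, 0, 844]) cube([441, 34, 38]);
  translate([37, 0, 1109]) cube([441, 34, 38]);
  translate([37, 0, 1374]) cube([441, 34, 38]);
  translate([37, 0, 1639]) cube([441, 34, 38]);
}
translate([698, 0, 0]) {
  cube([49, 181, 1978]);
  translate([839, 0, 0]) cube([49, 181, 1978]);
  translate([0, 0, 1978]) cube([888, 181, 115]);
}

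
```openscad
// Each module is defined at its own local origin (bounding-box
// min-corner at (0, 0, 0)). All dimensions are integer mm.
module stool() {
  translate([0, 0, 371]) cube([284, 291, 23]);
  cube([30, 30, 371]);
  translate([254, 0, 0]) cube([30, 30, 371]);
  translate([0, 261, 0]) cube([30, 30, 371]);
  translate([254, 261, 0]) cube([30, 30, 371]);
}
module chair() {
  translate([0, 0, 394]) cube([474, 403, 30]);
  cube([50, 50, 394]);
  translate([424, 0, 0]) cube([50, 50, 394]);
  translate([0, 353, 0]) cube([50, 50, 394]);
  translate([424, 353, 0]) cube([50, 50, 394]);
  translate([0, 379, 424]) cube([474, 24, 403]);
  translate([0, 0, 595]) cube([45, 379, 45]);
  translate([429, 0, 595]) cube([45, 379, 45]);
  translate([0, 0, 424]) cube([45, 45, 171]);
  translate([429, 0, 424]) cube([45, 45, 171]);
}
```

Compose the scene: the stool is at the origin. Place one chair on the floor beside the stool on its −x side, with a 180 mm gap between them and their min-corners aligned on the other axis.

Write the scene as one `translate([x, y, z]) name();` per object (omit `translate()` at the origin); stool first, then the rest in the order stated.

stool();
translate([-654, 0, 0]) chair();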